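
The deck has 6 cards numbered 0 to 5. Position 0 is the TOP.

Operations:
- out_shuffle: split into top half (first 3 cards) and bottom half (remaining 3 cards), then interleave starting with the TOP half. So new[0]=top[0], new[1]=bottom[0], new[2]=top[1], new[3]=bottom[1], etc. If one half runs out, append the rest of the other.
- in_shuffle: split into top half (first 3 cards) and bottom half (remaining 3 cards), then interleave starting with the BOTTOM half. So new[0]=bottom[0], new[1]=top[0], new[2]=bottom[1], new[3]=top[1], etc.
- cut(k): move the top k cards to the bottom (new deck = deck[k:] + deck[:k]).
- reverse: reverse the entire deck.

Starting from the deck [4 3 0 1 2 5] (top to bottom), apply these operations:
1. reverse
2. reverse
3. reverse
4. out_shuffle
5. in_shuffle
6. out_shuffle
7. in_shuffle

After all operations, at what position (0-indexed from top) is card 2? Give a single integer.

Answer: 4

Derivation:
After op 1 (reverse): [5 2 1 0 3 4]
After op 2 (reverse): [4 3 0 1 2 5]
After op 3 (reverse): [5 2 1 0 3 4]
After op 4 (out_shuffle): [5 0 2 3 1 4]
After op 5 (in_shuffle): [3 5 1 0 4 2]
After op 6 (out_shuffle): [3 0 5 4 1 2]
After op 7 (in_shuffle): [4 3 1 0 2 5]
Card 2 is at position 4.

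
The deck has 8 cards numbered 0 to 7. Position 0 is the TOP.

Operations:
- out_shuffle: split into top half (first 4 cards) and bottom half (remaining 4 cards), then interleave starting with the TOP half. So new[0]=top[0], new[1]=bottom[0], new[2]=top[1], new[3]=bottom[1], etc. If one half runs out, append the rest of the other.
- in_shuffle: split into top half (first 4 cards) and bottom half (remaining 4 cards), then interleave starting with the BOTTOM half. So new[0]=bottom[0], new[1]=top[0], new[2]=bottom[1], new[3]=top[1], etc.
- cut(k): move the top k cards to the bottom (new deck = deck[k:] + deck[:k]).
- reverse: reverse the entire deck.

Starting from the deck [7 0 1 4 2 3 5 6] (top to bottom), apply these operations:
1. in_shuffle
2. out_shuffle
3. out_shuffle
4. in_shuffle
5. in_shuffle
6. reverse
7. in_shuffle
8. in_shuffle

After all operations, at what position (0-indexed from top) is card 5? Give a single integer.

After op 1 (in_shuffle): [2 7 3 0 5 1 6 4]
After op 2 (out_shuffle): [2 5 7 1 3 6 0 4]
After op 3 (out_shuffle): [2 3 5 6 7 0 1 4]
After op 4 (in_shuffle): [7 2 0 3 1 5 4 6]
After op 5 (in_shuffle): [1 7 5 2 4 0 6 3]
After op 6 (reverse): [3 6 0 4 2 5 7 1]
After op 7 (in_shuffle): [2 3 5 6 7 0 1 4]
After op 8 (in_shuffle): [7 2 0 3 1 5 4 6]
Card 5 is at position 5.

Answer: 5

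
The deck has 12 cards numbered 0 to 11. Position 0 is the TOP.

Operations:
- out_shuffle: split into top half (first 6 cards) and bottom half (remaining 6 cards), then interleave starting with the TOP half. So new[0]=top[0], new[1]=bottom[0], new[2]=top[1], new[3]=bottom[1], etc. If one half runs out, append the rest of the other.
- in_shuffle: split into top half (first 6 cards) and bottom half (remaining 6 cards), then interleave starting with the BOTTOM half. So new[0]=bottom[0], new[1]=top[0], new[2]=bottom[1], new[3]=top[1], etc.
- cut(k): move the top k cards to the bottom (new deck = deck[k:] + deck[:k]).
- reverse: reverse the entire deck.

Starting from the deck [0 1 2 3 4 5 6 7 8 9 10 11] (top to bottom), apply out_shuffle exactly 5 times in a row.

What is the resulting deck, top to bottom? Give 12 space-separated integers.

After op 1 (out_shuffle): [0 6 1 7 2 8 3 9 4 10 5 11]
After op 2 (out_shuffle): [0 3 6 9 1 4 7 10 2 5 8 11]
After op 3 (out_shuffle): [0 7 3 10 6 2 9 5 1 8 4 11]
After op 4 (out_shuffle): [0 9 7 5 3 1 10 8 6 4 2 11]
After op 5 (out_shuffle): [0 10 9 8 7 6 5 4 3 2 1 11]

Answer: 0 10 9 8 7 6 5 4 3 2 1 11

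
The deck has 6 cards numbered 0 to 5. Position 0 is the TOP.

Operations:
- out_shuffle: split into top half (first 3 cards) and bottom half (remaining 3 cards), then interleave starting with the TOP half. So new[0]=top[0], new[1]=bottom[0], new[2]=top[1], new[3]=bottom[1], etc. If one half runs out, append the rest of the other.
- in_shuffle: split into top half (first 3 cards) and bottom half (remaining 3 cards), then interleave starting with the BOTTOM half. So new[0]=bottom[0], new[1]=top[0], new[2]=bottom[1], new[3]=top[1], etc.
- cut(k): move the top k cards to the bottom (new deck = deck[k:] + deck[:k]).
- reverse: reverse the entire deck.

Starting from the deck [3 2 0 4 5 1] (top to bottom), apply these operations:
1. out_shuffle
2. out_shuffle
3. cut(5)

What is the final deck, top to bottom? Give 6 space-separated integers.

Answer: 1 3 5 4 0 2

Derivation:
After op 1 (out_shuffle): [3 4 2 5 0 1]
After op 2 (out_shuffle): [3 5 4 0 2 1]
After op 3 (cut(5)): [1 3 5 4 0 2]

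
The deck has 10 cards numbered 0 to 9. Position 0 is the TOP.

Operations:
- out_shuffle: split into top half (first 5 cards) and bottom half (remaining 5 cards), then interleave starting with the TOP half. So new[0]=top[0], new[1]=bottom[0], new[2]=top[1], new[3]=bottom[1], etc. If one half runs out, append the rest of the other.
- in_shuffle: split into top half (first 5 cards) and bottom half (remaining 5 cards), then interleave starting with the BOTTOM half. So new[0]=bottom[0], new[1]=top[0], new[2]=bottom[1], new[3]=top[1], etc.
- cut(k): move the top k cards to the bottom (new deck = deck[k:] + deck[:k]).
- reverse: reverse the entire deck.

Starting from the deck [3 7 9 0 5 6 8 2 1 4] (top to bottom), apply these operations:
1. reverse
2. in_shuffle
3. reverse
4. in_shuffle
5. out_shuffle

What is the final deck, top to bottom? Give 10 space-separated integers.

Answer: 9 8 6 4 1 7 3 5 0 2

Derivation:
After op 1 (reverse): [4 1 2 8 6 5 0 9 7 3]
After op 2 (in_shuffle): [5 4 0 1 9 2 7 8 3 6]
After op 3 (reverse): [6 3 8 7 2 9 1 0 4 5]
After op 4 (in_shuffle): [9 6 1 3 0 8 4 7 5 2]
After op 5 (out_shuffle): [9 8 6 4 1 7 3 5 0 2]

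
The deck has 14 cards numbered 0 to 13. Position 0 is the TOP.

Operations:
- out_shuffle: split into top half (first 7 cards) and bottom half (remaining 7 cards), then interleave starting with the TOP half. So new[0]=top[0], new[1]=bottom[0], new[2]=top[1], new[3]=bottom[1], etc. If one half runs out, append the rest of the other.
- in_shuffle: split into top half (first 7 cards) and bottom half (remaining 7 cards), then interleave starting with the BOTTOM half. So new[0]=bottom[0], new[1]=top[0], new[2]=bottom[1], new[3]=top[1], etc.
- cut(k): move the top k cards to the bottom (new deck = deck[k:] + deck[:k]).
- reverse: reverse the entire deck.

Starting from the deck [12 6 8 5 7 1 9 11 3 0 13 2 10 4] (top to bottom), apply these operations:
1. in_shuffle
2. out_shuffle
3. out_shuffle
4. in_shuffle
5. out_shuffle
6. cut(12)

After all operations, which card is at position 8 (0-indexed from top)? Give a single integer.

After op 1 (in_shuffle): [11 12 3 6 0 8 13 5 2 7 10 1 4 9]
After op 2 (out_shuffle): [11 5 12 2 3 7 6 10 0 1 8 4 13 9]
After op 3 (out_shuffle): [11 10 5 0 12 1 2 8 3 4 7 13 6 9]
After op 4 (in_shuffle): [8 11 3 10 4 5 7 0 13 12 6 1 9 2]
After op 5 (out_shuffle): [8 0 11 13 3 12 10 6 4 1 5 9 7 2]
After op 6 (cut(12)): [7 2 8 0 11 13 3 12 10 6 4 1 5 9]
Position 8: card 10.

Answer: 10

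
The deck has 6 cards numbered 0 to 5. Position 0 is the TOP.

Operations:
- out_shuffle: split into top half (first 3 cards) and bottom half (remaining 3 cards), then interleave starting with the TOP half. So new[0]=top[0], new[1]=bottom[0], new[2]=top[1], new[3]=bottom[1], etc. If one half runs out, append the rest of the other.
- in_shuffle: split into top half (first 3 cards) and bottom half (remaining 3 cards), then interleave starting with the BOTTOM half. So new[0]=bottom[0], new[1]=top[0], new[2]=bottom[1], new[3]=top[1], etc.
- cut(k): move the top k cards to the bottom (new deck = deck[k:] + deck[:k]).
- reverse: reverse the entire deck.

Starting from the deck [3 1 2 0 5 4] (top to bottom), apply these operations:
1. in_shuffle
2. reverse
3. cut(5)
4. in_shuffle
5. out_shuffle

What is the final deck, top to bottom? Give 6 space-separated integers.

Answer: 1 2 0 3 5 4

Derivation:
After op 1 (in_shuffle): [0 3 5 1 4 2]
After op 2 (reverse): [2 4 1 5 3 0]
After op 3 (cut(5)): [0 2 4 1 5 3]
After op 4 (in_shuffle): [1 0 5 2 3 4]
After op 5 (out_shuffle): [1 2 0 3 5 4]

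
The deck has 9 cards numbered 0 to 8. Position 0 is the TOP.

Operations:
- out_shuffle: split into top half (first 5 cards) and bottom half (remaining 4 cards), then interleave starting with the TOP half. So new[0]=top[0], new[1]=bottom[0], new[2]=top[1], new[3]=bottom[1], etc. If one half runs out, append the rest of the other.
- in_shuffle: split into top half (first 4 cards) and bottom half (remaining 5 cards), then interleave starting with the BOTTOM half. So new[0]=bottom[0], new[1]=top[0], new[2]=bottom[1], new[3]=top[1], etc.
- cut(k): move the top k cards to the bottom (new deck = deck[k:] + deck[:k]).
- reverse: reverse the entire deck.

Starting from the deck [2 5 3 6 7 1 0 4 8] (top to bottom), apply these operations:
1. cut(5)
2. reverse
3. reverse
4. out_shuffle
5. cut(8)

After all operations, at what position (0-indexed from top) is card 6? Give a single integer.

After op 1 (cut(5)): [1 0 4 8 2 5 3 6 7]
After op 2 (reverse): [7 6 3 5 2 8 4 0 1]
After op 3 (reverse): [1 0 4 8 2 5 3 6 7]
After op 4 (out_shuffle): [1 5 0 3 4 6 8 7 2]
After op 5 (cut(8)): [2 1 5 0 3 4 6 8 7]
Card 6 is at position 6.

Answer: 6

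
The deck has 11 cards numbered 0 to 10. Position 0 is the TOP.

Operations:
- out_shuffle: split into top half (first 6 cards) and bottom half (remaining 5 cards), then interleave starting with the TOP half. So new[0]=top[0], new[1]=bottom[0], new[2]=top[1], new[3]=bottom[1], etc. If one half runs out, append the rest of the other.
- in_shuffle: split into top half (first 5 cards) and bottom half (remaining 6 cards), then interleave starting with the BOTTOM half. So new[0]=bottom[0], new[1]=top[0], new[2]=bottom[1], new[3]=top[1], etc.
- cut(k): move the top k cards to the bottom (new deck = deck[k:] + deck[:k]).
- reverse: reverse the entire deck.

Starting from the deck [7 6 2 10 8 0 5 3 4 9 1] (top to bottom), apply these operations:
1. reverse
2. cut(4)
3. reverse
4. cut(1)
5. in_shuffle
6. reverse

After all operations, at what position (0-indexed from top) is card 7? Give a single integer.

After op 1 (reverse): [1 9 4 3 5 0 8 10 2 6 7]
After op 2 (cut(4)): [5 0 8 10 2 6 7 1 9 4 3]
After op 3 (reverse): [3 4 9 1 7 6 2 10 8 0 5]
After op 4 (cut(1)): [4 9 1 7 6 2 10 8 0 5 3]
After op 5 (in_shuffle): [2 4 10 9 8 1 0 7 5 6 3]
After op 6 (reverse): [3 6 5 7 0 1 8 9 10 4 2]
Card 7 is at position 3.

Answer: 3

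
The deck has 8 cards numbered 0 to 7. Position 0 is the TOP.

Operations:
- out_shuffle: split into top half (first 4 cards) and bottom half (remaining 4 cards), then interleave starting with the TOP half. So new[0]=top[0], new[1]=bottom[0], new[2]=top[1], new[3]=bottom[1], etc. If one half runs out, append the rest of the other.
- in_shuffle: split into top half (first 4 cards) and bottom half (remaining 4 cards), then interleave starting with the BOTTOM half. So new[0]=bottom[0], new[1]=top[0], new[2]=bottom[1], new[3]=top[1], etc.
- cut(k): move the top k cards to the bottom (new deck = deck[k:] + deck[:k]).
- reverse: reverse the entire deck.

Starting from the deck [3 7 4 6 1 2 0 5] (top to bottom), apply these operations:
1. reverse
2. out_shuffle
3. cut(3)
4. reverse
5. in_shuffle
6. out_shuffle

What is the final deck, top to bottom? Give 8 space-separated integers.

After op 1 (reverse): [5 0 2 1 6 4 7 3]
After op 2 (out_shuffle): [5 6 0 4 2 7 1 3]
After op 3 (cut(3)): [4 2 7 1 3 5 6 0]
After op 4 (reverse): [0 6 5 3 1 7 2 4]
After op 5 (in_shuffle): [1 0 7 6 2 5 4 3]
After op 6 (out_shuffle): [1 2 0 5 7 4 6 3]

Answer: 1 2 0 5 7 4 6 3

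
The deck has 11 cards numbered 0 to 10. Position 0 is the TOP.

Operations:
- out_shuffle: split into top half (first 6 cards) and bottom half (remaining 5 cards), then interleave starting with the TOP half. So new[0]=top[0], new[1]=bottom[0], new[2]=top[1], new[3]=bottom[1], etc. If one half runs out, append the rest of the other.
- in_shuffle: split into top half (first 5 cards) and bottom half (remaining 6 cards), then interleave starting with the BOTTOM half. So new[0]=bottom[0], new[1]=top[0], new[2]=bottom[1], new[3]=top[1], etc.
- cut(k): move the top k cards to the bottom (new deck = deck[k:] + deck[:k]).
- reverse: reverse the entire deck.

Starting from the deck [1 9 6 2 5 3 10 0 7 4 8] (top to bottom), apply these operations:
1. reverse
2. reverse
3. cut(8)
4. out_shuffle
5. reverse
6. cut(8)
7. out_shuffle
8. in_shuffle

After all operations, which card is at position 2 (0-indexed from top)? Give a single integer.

After op 1 (reverse): [8 4 7 0 10 3 5 2 6 9 1]
After op 2 (reverse): [1 9 6 2 5 3 10 0 7 4 8]
After op 3 (cut(8)): [7 4 8 1 9 6 2 5 3 10 0]
After op 4 (out_shuffle): [7 2 4 5 8 3 1 10 9 0 6]
After op 5 (reverse): [6 0 9 10 1 3 8 5 4 2 7]
After op 6 (cut(8)): [4 2 7 6 0 9 10 1 3 8 5]
After op 7 (out_shuffle): [4 10 2 1 7 3 6 8 0 5 9]
After op 8 (in_shuffle): [3 4 6 10 8 2 0 1 5 7 9]
Position 2: card 6.

Answer: 6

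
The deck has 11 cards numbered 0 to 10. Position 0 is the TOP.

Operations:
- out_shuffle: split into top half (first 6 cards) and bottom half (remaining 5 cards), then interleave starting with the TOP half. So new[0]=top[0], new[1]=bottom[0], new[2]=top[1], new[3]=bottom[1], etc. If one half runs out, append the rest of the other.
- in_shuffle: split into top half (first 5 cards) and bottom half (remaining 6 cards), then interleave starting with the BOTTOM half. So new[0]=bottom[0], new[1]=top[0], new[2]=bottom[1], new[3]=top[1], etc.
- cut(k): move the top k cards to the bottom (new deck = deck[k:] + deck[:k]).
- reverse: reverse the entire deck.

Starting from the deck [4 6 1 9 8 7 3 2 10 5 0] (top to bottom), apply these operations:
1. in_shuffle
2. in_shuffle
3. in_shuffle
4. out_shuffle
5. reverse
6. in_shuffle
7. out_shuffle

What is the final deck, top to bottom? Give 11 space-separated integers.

After op 1 (in_shuffle): [7 4 3 6 2 1 10 9 5 8 0]
After op 2 (in_shuffle): [1 7 10 4 9 3 5 6 8 2 0]
After op 3 (in_shuffle): [3 1 5 7 6 10 8 4 2 9 0]
After op 4 (out_shuffle): [3 8 1 4 5 2 7 9 6 0 10]
After op 5 (reverse): [10 0 6 9 7 2 5 4 1 8 3]
After op 6 (in_shuffle): [2 10 5 0 4 6 1 9 8 7 3]
After op 7 (out_shuffle): [2 1 10 9 5 8 0 7 4 3 6]

Answer: 2 1 10 9 5 8 0 7 4 3 6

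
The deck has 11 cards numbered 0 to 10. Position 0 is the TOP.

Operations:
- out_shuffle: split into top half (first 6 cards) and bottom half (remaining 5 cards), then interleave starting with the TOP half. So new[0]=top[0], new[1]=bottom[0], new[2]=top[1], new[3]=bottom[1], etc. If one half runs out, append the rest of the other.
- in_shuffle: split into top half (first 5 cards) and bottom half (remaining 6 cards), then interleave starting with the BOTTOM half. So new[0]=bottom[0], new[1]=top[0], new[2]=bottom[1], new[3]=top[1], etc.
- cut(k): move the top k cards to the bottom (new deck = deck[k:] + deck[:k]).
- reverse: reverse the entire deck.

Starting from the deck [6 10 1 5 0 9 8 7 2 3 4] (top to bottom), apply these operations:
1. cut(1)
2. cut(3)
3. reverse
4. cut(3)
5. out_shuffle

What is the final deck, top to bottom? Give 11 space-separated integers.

Answer: 6 9 4 0 3 5 2 1 7 10 8

Derivation:
After op 1 (cut(1)): [10 1 5 0 9 8 7 2 3 4 6]
After op 2 (cut(3)): [0 9 8 7 2 3 4 6 10 1 5]
After op 3 (reverse): [5 1 10 6 4 3 2 7 8 9 0]
After op 4 (cut(3)): [6 4 3 2 7 8 9 0 5 1 10]
After op 5 (out_shuffle): [6 9 4 0 3 5 2 1 7 10 8]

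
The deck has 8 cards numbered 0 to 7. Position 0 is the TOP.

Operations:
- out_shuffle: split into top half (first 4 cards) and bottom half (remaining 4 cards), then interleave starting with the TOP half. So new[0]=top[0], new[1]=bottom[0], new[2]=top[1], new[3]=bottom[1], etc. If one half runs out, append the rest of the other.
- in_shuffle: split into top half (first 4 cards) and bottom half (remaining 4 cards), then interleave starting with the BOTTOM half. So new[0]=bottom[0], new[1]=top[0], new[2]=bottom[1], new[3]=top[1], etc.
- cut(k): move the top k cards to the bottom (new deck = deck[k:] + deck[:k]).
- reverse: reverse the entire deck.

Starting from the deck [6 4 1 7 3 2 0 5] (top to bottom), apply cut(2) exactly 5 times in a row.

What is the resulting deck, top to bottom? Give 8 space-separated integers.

Answer: 1 7 3 2 0 5 6 4

Derivation:
After op 1 (cut(2)): [1 7 3 2 0 5 6 4]
After op 2 (cut(2)): [3 2 0 5 6 4 1 7]
After op 3 (cut(2)): [0 5 6 4 1 7 3 2]
After op 4 (cut(2)): [6 4 1 7 3 2 0 5]
After op 5 (cut(2)): [1 7 3 2 0 5 6 4]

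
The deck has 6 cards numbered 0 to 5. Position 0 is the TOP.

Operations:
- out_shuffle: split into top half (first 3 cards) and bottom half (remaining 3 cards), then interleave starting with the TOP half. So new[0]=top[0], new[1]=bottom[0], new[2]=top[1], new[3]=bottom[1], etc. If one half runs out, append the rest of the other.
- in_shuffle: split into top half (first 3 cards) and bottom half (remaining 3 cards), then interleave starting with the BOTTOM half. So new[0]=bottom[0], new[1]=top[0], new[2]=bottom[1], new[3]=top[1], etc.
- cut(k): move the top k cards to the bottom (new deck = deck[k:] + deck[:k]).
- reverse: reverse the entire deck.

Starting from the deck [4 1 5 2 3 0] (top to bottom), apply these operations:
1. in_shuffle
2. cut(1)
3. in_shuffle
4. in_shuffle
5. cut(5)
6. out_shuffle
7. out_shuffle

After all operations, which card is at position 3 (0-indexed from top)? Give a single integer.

After op 1 (in_shuffle): [2 4 3 1 0 5]
After op 2 (cut(1)): [4 3 1 0 5 2]
After op 3 (in_shuffle): [0 4 5 3 2 1]
After op 4 (in_shuffle): [3 0 2 4 1 5]
After op 5 (cut(5)): [5 3 0 2 4 1]
After op 6 (out_shuffle): [5 2 3 4 0 1]
After op 7 (out_shuffle): [5 4 2 0 3 1]
Position 3: card 0.

Answer: 0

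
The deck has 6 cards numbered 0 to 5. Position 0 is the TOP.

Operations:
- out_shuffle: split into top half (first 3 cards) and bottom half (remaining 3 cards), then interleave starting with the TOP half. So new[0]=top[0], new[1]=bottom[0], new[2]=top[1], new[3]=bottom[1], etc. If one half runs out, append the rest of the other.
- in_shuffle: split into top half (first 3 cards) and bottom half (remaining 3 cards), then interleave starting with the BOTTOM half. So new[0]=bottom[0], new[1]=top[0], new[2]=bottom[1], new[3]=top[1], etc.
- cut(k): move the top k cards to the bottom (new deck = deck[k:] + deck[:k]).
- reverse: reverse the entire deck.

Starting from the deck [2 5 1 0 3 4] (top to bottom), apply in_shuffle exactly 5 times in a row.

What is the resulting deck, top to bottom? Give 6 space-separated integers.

After op 1 (in_shuffle): [0 2 3 5 4 1]
After op 2 (in_shuffle): [5 0 4 2 1 3]
After op 3 (in_shuffle): [2 5 1 0 3 4]
After op 4 (in_shuffle): [0 2 3 5 4 1]
After op 5 (in_shuffle): [5 0 4 2 1 3]

Answer: 5 0 4 2 1 3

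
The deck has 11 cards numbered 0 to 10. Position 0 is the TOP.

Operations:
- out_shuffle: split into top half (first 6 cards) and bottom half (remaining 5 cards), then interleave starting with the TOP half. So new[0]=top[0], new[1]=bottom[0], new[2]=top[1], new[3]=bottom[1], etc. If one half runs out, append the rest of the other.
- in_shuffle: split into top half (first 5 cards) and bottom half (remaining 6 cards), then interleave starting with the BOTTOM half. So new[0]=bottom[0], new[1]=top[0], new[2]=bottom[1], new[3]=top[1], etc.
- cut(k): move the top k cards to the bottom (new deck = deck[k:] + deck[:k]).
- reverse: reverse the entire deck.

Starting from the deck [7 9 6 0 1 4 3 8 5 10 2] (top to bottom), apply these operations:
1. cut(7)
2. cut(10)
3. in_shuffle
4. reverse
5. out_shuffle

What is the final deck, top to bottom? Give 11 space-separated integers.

Answer: 4 6 2 8 1 9 10 3 0 7 5

Derivation:
After op 1 (cut(7)): [8 5 10 2 7 9 6 0 1 4 3]
After op 2 (cut(10)): [3 8 5 10 2 7 9 6 0 1 4]
After op 3 (in_shuffle): [7 3 9 8 6 5 0 10 1 2 4]
After op 4 (reverse): [4 2 1 10 0 5 6 8 9 3 7]
After op 5 (out_shuffle): [4 6 2 8 1 9 10 3 0 7 5]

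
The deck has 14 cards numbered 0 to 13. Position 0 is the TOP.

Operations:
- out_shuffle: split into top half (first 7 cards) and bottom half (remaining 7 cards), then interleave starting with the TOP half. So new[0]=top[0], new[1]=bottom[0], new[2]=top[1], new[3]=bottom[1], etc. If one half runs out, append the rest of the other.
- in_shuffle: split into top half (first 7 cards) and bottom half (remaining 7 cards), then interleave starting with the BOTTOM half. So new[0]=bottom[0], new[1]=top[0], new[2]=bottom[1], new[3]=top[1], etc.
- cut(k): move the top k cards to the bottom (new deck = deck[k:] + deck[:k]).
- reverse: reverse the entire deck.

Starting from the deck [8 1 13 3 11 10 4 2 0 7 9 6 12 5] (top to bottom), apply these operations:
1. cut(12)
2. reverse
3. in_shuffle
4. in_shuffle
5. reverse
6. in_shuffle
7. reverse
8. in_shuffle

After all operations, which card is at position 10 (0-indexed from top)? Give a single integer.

After op 1 (cut(12)): [12 5 8 1 13 3 11 10 4 2 0 7 9 6]
After op 2 (reverse): [6 9 7 0 2 4 10 11 3 13 1 8 5 12]
After op 3 (in_shuffle): [11 6 3 9 13 7 1 0 8 2 5 4 12 10]
After op 4 (in_shuffle): [0 11 8 6 2 3 5 9 4 13 12 7 10 1]
After op 5 (reverse): [1 10 7 12 13 4 9 5 3 2 6 8 11 0]
After op 6 (in_shuffle): [5 1 3 10 2 7 6 12 8 13 11 4 0 9]
After op 7 (reverse): [9 0 4 11 13 8 12 6 7 2 10 3 1 5]
After op 8 (in_shuffle): [6 9 7 0 2 4 10 11 3 13 1 8 5 12]
Position 10: card 1.

Answer: 1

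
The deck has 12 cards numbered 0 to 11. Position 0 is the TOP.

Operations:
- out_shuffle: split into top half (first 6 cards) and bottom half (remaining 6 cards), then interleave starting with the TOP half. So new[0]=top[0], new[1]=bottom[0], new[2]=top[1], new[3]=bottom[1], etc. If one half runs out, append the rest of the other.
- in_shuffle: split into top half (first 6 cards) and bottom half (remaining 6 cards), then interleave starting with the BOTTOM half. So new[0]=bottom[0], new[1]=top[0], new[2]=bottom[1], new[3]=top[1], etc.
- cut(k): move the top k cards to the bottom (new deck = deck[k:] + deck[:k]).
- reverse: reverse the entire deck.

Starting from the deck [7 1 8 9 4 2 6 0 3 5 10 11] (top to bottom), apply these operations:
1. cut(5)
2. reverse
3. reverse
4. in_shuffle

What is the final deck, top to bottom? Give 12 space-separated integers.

After op 1 (cut(5)): [2 6 0 3 5 10 11 7 1 8 9 4]
After op 2 (reverse): [4 9 8 1 7 11 10 5 3 0 6 2]
After op 3 (reverse): [2 6 0 3 5 10 11 7 1 8 9 4]
After op 4 (in_shuffle): [11 2 7 6 1 0 8 3 9 5 4 10]

Answer: 11 2 7 6 1 0 8 3 9 5 4 10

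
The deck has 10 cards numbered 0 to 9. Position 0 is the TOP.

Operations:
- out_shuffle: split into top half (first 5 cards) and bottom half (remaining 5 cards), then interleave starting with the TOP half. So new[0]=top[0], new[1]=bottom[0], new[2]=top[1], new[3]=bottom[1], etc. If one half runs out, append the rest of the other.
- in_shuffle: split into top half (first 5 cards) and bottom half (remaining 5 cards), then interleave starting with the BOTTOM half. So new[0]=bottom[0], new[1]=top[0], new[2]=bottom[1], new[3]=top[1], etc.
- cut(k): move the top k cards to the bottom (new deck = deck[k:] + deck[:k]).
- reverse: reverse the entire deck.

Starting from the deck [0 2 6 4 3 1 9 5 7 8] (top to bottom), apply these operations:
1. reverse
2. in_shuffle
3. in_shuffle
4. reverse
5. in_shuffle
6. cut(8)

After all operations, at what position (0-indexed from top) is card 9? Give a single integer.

After op 1 (reverse): [8 7 5 9 1 3 4 6 2 0]
After op 2 (in_shuffle): [3 8 4 7 6 5 2 9 0 1]
After op 3 (in_shuffle): [5 3 2 8 9 4 0 7 1 6]
After op 4 (reverse): [6 1 7 0 4 9 8 2 3 5]
After op 5 (in_shuffle): [9 6 8 1 2 7 3 0 5 4]
After op 6 (cut(8)): [5 4 9 6 8 1 2 7 3 0]
Card 9 is at position 2.

Answer: 2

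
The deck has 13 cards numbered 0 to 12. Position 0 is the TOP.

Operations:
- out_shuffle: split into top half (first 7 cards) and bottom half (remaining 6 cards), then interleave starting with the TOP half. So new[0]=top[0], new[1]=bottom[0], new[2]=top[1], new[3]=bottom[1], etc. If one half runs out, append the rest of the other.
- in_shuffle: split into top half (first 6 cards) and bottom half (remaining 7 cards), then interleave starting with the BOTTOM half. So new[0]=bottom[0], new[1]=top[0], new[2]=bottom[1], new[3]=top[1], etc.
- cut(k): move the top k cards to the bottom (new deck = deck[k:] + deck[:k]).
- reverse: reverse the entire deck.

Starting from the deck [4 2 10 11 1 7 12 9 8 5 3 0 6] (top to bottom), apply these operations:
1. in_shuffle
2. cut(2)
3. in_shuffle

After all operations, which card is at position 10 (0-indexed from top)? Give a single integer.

Answer: 12

Derivation:
After op 1 (in_shuffle): [12 4 9 2 8 10 5 11 3 1 0 7 6]
After op 2 (cut(2)): [9 2 8 10 5 11 3 1 0 7 6 12 4]
After op 3 (in_shuffle): [3 9 1 2 0 8 7 10 6 5 12 11 4]
Position 10: card 12.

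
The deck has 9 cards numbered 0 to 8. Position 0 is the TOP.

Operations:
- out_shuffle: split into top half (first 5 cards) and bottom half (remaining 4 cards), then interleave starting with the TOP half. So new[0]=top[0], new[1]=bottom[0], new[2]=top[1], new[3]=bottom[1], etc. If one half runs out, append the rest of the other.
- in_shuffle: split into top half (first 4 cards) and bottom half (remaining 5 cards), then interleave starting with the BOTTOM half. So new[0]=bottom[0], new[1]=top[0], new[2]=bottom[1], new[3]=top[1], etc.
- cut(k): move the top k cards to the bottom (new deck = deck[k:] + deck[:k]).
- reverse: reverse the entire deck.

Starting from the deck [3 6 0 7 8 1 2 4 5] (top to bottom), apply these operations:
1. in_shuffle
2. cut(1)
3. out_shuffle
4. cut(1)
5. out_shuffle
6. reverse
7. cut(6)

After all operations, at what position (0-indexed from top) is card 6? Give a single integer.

After op 1 (in_shuffle): [8 3 1 6 2 0 4 7 5]
After op 2 (cut(1)): [3 1 6 2 0 4 7 5 8]
After op 3 (out_shuffle): [3 4 1 7 6 5 2 8 0]
After op 4 (cut(1)): [4 1 7 6 5 2 8 0 3]
After op 5 (out_shuffle): [4 2 1 8 7 0 6 3 5]
After op 6 (reverse): [5 3 6 0 7 8 1 2 4]
After op 7 (cut(6)): [1 2 4 5 3 6 0 7 8]
Card 6 is at position 5.

Answer: 5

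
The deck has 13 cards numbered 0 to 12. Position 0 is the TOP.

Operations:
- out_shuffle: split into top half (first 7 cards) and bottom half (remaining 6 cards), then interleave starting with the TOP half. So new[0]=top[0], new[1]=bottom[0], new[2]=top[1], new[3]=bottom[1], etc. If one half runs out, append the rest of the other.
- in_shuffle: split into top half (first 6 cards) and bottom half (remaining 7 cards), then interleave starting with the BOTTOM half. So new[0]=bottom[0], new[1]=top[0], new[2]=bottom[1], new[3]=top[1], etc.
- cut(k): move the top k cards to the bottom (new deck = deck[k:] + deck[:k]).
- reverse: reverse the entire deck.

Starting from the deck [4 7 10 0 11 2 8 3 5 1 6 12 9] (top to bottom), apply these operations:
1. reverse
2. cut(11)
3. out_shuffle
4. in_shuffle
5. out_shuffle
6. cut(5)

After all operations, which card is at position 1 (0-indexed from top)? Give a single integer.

Answer: 3

Derivation:
After op 1 (reverse): [9 12 6 1 5 3 8 2 11 0 10 7 4]
After op 2 (cut(11)): [7 4 9 12 6 1 5 3 8 2 11 0 10]
After op 3 (out_shuffle): [7 3 4 8 9 2 12 11 6 0 1 10 5]
After op 4 (in_shuffle): [12 7 11 3 6 4 0 8 1 9 10 2 5]
After op 5 (out_shuffle): [12 8 7 1 11 9 3 10 6 2 4 5 0]
After op 6 (cut(5)): [9 3 10 6 2 4 5 0 12 8 7 1 11]
Position 1: card 3.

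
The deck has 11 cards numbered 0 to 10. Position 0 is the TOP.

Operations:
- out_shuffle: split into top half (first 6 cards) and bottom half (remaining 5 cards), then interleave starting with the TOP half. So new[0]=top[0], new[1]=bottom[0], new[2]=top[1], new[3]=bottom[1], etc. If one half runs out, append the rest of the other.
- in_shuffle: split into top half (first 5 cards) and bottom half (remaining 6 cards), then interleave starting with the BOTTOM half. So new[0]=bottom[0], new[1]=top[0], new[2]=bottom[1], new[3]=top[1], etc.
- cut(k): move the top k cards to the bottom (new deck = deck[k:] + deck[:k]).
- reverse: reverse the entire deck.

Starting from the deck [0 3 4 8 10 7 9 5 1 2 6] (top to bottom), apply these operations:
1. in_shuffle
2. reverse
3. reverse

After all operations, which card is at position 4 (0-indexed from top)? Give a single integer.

Answer: 5

Derivation:
After op 1 (in_shuffle): [7 0 9 3 5 4 1 8 2 10 6]
After op 2 (reverse): [6 10 2 8 1 4 5 3 9 0 7]
After op 3 (reverse): [7 0 9 3 5 4 1 8 2 10 6]
Position 4: card 5.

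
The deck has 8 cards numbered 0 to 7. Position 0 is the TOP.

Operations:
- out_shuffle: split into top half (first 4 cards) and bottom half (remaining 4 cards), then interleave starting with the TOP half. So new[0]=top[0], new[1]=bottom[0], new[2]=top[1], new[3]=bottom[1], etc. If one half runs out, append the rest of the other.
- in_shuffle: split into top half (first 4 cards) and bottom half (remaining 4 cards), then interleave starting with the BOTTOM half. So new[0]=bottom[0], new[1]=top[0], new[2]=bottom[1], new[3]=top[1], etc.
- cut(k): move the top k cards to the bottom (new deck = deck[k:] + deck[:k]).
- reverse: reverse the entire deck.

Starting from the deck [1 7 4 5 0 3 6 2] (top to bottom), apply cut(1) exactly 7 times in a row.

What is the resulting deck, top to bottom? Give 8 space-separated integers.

After op 1 (cut(1)): [7 4 5 0 3 6 2 1]
After op 2 (cut(1)): [4 5 0 3 6 2 1 7]
After op 3 (cut(1)): [5 0 3 6 2 1 7 4]
After op 4 (cut(1)): [0 3 6 2 1 7 4 5]
After op 5 (cut(1)): [3 6 2 1 7 4 5 0]
After op 6 (cut(1)): [6 2 1 7 4 5 0 3]
After op 7 (cut(1)): [2 1 7 4 5 0 3 6]

Answer: 2 1 7 4 5 0 3 6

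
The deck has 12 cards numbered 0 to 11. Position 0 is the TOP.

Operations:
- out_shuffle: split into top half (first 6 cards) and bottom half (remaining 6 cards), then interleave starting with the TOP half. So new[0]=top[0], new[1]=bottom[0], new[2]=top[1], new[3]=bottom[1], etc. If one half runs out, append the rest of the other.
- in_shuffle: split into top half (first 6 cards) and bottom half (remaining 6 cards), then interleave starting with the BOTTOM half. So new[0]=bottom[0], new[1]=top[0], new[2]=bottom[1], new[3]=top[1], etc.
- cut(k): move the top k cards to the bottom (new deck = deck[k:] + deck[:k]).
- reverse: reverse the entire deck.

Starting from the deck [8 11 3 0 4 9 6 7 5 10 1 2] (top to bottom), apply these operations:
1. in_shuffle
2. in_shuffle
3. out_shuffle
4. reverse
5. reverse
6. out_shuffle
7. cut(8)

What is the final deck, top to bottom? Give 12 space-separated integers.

After op 1 (in_shuffle): [6 8 7 11 5 3 10 0 1 4 2 9]
After op 2 (in_shuffle): [10 6 0 8 1 7 4 11 2 5 9 3]
After op 3 (out_shuffle): [10 4 6 11 0 2 8 5 1 9 7 3]
After op 4 (reverse): [3 7 9 1 5 8 2 0 11 6 4 10]
After op 5 (reverse): [10 4 6 11 0 2 8 5 1 9 7 3]
After op 6 (out_shuffle): [10 8 4 5 6 1 11 9 0 7 2 3]
After op 7 (cut(8)): [0 7 2 3 10 8 4 5 6 1 11 9]

Answer: 0 7 2 3 10 8 4 5 6 1 11 9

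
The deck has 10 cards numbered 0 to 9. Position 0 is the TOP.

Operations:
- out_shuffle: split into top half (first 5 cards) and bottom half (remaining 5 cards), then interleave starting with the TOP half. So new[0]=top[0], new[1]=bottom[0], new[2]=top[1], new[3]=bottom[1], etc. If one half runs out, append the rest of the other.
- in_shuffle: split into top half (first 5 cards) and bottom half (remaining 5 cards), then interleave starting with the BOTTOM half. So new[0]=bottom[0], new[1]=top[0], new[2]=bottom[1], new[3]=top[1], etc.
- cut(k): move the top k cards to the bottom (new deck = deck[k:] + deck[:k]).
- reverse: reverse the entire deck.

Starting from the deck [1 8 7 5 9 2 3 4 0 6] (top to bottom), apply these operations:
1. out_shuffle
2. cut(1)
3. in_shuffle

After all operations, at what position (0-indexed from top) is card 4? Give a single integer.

Answer: 9

Derivation:
After op 1 (out_shuffle): [1 2 8 3 7 4 5 0 9 6]
After op 2 (cut(1)): [2 8 3 7 4 5 0 9 6 1]
After op 3 (in_shuffle): [5 2 0 8 9 3 6 7 1 4]
Card 4 is at position 9.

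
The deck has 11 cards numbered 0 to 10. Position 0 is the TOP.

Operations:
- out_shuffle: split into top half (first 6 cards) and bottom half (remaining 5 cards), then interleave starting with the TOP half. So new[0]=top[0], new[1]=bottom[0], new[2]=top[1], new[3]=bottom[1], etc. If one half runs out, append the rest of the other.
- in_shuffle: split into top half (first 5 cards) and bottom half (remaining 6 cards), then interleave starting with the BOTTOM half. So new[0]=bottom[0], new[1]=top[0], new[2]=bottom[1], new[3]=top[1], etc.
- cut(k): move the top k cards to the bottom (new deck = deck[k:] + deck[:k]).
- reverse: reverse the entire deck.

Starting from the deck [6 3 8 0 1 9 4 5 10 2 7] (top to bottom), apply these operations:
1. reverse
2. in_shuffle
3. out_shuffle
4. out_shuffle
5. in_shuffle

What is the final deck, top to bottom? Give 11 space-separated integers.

Answer: 0 9 5 2 6 8 1 4 10 7 3

Derivation:
After op 1 (reverse): [7 2 10 5 4 9 1 0 8 3 6]
After op 2 (in_shuffle): [9 7 1 2 0 10 8 5 3 4 6]
After op 3 (out_shuffle): [9 8 7 5 1 3 2 4 0 6 10]
After op 4 (out_shuffle): [9 2 8 4 7 0 5 6 1 10 3]
After op 5 (in_shuffle): [0 9 5 2 6 8 1 4 10 7 3]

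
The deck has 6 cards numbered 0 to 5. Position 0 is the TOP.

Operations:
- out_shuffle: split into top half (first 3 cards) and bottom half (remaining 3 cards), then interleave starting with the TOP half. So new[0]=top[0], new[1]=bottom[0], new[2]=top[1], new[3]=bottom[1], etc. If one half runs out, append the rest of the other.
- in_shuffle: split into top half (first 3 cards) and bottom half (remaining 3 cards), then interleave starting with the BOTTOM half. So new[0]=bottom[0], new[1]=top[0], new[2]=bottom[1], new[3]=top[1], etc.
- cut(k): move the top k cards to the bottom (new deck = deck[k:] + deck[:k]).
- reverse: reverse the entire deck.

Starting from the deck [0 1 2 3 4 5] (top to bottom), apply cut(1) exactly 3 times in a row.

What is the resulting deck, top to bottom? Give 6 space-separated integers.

After op 1 (cut(1)): [1 2 3 4 5 0]
After op 2 (cut(1)): [2 3 4 5 0 1]
After op 3 (cut(1)): [3 4 5 0 1 2]

Answer: 3 4 5 0 1 2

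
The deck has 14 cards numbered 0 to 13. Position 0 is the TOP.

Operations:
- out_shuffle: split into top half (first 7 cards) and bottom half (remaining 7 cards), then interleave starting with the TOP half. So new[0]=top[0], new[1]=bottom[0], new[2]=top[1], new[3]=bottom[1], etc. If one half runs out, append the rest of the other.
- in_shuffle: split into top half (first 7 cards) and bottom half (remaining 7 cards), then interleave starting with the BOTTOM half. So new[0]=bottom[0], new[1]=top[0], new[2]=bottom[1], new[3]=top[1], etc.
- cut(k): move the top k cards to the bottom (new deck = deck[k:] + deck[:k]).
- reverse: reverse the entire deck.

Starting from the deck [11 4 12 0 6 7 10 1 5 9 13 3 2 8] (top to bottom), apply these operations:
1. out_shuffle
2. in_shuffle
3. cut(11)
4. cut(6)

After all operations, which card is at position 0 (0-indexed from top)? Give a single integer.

Answer: 1

Derivation:
After op 1 (out_shuffle): [11 1 4 5 12 9 0 13 6 3 7 2 10 8]
After op 2 (in_shuffle): [13 11 6 1 3 4 7 5 2 12 10 9 8 0]
After op 3 (cut(11)): [9 8 0 13 11 6 1 3 4 7 5 2 12 10]
After op 4 (cut(6)): [1 3 4 7 5 2 12 10 9 8 0 13 11 6]
Position 0: card 1.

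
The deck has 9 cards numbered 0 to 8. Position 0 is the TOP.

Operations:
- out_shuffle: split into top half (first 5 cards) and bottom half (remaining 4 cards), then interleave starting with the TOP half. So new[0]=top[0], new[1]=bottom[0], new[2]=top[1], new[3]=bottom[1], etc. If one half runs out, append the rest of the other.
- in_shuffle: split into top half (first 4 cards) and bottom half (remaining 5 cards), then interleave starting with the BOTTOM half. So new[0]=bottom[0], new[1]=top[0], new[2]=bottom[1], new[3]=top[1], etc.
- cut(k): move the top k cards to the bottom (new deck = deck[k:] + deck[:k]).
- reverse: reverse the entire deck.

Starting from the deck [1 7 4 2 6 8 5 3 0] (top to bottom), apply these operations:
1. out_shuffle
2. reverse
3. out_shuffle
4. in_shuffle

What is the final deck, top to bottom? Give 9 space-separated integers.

Answer: 2 6 8 5 3 0 1 7 4

Derivation:
After op 1 (out_shuffle): [1 8 7 5 4 3 2 0 6]
After op 2 (reverse): [6 0 2 3 4 5 7 8 1]
After op 3 (out_shuffle): [6 5 0 7 2 8 3 1 4]
After op 4 (in_shuffle): [2 6 8 5 3 0 1 7 4]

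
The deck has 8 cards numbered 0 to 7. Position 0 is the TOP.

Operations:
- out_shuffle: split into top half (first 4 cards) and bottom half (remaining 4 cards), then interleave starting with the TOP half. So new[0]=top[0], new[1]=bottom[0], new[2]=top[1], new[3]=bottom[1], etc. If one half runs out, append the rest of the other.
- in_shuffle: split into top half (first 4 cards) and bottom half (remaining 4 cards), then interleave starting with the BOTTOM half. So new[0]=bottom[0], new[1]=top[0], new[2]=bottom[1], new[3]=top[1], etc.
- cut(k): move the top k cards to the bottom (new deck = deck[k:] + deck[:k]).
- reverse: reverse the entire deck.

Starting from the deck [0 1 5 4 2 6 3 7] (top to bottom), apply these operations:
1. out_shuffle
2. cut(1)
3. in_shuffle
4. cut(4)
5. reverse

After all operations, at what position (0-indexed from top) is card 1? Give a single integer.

Answer: 0

Derivation:
After op 1 (out_shuffle): [0 2 1 6 5 3 4 7]
After op 2 (cut(1)): [2 1 6 5 3 4 7 0]
After op 3 (in_shuffle): [3 2 4 1 7 6 0 5]
After op 4 (cut(4)): [7 6 0 5 3 2 4 1]
After op 5 (reverse): [1 4 2 3 5 0 6 7]
Card 1 is at position 0.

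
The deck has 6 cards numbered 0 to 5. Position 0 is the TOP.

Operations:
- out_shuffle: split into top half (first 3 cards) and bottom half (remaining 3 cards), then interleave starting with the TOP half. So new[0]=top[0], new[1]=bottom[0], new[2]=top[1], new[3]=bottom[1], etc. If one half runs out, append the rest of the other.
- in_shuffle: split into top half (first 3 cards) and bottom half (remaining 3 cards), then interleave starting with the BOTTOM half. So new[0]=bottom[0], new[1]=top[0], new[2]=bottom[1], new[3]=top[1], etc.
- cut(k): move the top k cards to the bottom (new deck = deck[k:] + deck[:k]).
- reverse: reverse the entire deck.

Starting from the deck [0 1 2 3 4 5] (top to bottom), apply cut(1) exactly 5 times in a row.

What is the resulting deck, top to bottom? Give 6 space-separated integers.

Answer: 5 0 1 2 3 4

Derivation:
After op 1 (cut(1)): [1 2 3 4 5 0]
After op 2 (cut(1)): [2 3 4 5 0 1]
After op 3 (cut(1)): [3 4 5 0 1 2]
After op 4 (cut(1)): [4 5 0 1 2 3]
After op 5 (cut(1)): [5 0 1 2 3 4]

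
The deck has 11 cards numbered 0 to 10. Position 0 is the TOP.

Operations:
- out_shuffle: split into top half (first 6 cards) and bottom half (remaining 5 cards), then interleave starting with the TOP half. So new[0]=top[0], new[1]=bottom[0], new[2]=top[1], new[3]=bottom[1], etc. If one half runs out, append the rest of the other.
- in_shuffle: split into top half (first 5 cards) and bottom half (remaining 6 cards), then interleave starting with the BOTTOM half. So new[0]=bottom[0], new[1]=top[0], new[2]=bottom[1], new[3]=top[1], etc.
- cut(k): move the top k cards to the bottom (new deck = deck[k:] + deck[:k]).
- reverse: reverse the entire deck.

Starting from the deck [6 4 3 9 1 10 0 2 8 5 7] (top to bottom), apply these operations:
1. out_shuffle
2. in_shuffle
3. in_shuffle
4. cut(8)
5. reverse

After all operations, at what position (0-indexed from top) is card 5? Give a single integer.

Answer: 9

Derivation:
After op 1 (out_shuffle): [6 0 4 2 3 8 9 5 1 7 10]
After op 2 (in_shuffle): [8 6 9 0 5 4 1 2 7 3 10]
After op 3 (in_shuffle): [4 8 1 6 2 9 7 0 3 5 10]
After op 4 (cut(8)): [3 5 10 4 8 1 6 2 9 7 0]
After op 5 (reverse): [0 7 9 2 6 1 8 4 10 5 3]
Card 5 is at position 9.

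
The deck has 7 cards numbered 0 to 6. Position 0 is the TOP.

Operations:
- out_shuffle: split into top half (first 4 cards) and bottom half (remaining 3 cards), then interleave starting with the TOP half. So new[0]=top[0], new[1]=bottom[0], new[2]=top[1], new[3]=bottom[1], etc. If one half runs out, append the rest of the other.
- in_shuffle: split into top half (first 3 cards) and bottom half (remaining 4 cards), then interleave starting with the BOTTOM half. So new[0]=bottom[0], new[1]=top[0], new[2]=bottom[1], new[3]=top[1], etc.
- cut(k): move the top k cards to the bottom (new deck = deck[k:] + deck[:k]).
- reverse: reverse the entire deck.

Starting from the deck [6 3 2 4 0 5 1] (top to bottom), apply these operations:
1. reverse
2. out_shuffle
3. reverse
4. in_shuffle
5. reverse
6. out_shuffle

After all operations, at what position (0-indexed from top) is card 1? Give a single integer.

After op 1 (reverse): [1 5 0 4 2 3 6]
After op 2 (out_shuffle): [1 2 5 3 0 6 4]
After op 3 (reverse): [4 6 0 3 5 2 1]
After op 4 (in_shuffle): [3 4 5 6 2 0 1]
After op 5 (reverse): [1 0 2 6 5 4 3]
After op 6 (out_shuffle): [1 5 0 4 2 3 6]
Card 1 is at position 0.

Answer: 0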